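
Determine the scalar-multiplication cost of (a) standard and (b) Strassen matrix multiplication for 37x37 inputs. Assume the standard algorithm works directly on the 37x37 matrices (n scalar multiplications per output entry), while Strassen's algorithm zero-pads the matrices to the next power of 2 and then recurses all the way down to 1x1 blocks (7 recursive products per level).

Matrix multiplication for 37x37 matrices:

Strassen's algorithm requires power-of-2 dimensions. Pad 37x37 to 64x64 (next power of 2).

Standard algorithm: 37^3 = 50653 multiplications
Strassen's algorithm: 7^(log2(64)) = 7^6 = 117649 multiplications
Difference: 50653 - 117649 = -66996 (Strassen uses MORE here due to padding overhead — for small or just-over-power-of-2 n, padding can outweigh the per-level savings)

Standard: 50653 multiplications (37^3). Strassen: 117649 multiplications (7^6, after padding to 64x64). Strassen reduces 8 recursive multiplications to 7 at each level.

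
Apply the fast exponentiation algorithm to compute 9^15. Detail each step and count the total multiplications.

Computing 9^15 by squaring (build up from 9^1; each line after the first costs one multiplication):

9^1 = 9
9^2 = (9^1)^2 = 9^2 = 81
9^3 = 9 * 9^2 = 9 * 81 = 729
9^6 = (9^3)^2 = 729^2 = 531441
9^7 = 9 * 9^6 = 9 * 531441 = 4782969
9^14 = (9^7)^2 = 4782969^2 = 22876792454961
9^15 = 9 * 9^14 = 9 * 22876792454961 = 205891132094649

Result: 205891132094649
Multiplications needed: 6 (6 lines after 9^1)

9^15 = 205891132094649. Using exponentiation by squaring, this requires 6 multiplications. The key idea: if the exponent is even, square the half-power; if odd, multiply by the base once.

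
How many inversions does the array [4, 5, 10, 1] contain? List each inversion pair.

Finding inversions in [4, 5, 10, 1]:

(0, 3): arr[0]=4 > arr[3]=1
(1, 3): arr[1]=5 > arr[3]=1
(2, 3): arr[2]=10 > arr[3]=1

Total inversions: 3

The array has 3 inversion(s): (0,3), (1,3), (2,3). Each pair (i,j) satisfies i < j and arr[i] > arr[j].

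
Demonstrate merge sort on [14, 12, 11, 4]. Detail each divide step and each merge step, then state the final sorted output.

Merge sort trace:

Split: [14, 12, 11, 4] -> [14, 12] and [11, 4]
  Split: [14, 12] -> [14] and [12]
  Merge: [14] + [12] -> [12, 14]
  Split: [11, 4] -> [11] and [4]
  Merge: [11] + [4] -> [4, 11]
Merge: [12, 14] + [4, 11] -> [4, 11, 12, 14]

Final sorted array: [4, 11, 12, 14]

The merge sort proceeds by recursively splitting the array and merging sorted halves.
After all merges, the sorted array is [4, 11, 12, 14].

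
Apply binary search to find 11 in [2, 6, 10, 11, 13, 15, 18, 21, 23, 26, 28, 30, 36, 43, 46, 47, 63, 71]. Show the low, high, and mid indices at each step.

Binary search for 11 in [2, 6, 10, 11, 13, 15, 18, 21, 23, 26, 28, 30, 36, 43, 46, 47, 63, 71]:

lo=0, hi=17, mid=8, arr[mid]=23 -> 23 > 11, search left half
lo=0, hi=7, mid=3, arr[mid]=11 -> Found target at index 3!

Binary search finds 11 at index 3 after 2 comparisons. The search repeatedly halves the search space by comparing with the middle element.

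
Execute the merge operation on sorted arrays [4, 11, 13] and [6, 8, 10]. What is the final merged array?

Merging process:

Compare 4 vs 6: take 4 from left. Merged: [4]
Compare 11 vs 6: take 6 from right. Merged: [4, 6]
Compare 11 vs 8: take 8 from right. Merged: [4, 6, 8]
Compare 11 vs 10: take 10 from right. Merged: [4, 6, 8, 10]
Append remaining from left: [11, 13]. Merged: [4, 6, 8, 10, 11, 13]

Final merged array: [4, 6, 8, 10, 11, 13]
Total comparisons: 4

The merged array is [4, 6, 8, 10, 11, 13], requiring 4 comparisons. The merge step runs in O(n) time where n is the total number of elements.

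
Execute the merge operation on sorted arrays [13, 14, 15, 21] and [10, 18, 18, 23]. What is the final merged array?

Merging process:

Compare 13 vs 10: take 10 from right. Merged: [10]
Compare 13 vs 18: take 13 from left. Merged: [10, 13]
Compare 14 vs 18: take 14 from left. Merged: [10, 13, 14]
Compare 15 vs 18: take 15 from left. Merged: [10, 13, 14, 15]
Compare 21 vs 18: take 18 from right. Merged: [10, 13, 14, 15, 18]
Compare 21 vs 18: take 18 from right. Merged: [10, 13, 14, 15, 18, 18]
Compare 21 vs 23: take 21 from left. Merged: [10, 13, 14, 15, 18, 18, 21]
Append remaining from right: [23]. Merged: [10, 13, 14, 15, 18, 18, 21, 23]

Final merged array: [10, 13, 14, 15, 18, 18, 21, 23]
Total comparisons: 7

The merged array is [10, 13, 14, 15, 18, 18, 21, 23], requiring 7 comparisons. The merge step runs in O(n) time where n is the total number of elements.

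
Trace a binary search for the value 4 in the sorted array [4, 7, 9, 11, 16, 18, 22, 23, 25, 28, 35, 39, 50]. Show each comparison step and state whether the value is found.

Binary search for 4 in [4, 7, 9, 11, 16, 18, 22, 23, 25, 28, 35, 39, 50]:

lo=0, hi=12, mid=6, arr[mid]=22 -> 22 > 4, search left half
lo=0, hi=5, mid=2, arr[mid]=9 -> 9 > 4, search left half
lo=0, hi=1, mid=0, arr[mid]=4 -> Found target at index 0!

Binary search finds 4 at index 0 after 3 comparisons. The search repeatedly halves the search space by comparing with the middle element.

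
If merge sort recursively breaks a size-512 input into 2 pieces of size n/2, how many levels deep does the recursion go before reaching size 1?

For divide and conquer with division factor 2:

Problem sizes at each level:
Level 0: 512
Level 1: 256
Level 2: 128
Level 3: 64
Level 4: 32
Level 5: 16
Level 6: 8
Level 7: 4
Level 8: 2
Level 9: 1

The root is level 0 and the size-1 base case is level 9 (the tree spans levels 0 through 9, i.e. 10 levels counting the root), so the depth is the number of divisions: log_2(512) = 9

The recursion tree depth is log_2(512) = 9. At each level, the problem size is divided by 2, so it takes 9 divisions to reduce to a base case of size 1. The algorithm makes 2 recursive calls at each level.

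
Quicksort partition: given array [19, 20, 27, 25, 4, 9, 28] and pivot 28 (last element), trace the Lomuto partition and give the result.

Lomuto partition with pivot = 28:

Initial array: [19, 20, 27, 25, 4, 9, 28]

arr[0]=19 <= 28: swap with position 0, array becomes [19, 20, 27, 25, 4, 9, 28]
arr[1]=20 <= 28: swap with position 1, array becomes [19, 20, 27, 25, 4, 9, 28]
arr[2]=27 <= 28: swap with position 2, array becomes [19, 20, 27, 25, 4, 9, 28]
arr[3]=25 <= 28: swap with position 3, array becomes [19, 20, 27, 25, 4, 9, 28]
arr[4]=4 <= 28: swap with position 4, array becomes [19, 20, 27, 25, 4, 9, 28]
arr[5]=9 <= 28: swap with position 5, array becomes [19, 20, 27, 25, 4, 9, 28]

Place pivot at position 6: [19, 20, 27, 25, 4, 9, 28]
Pivot position: 6

After partitioning with pivot 28, the array becomes [19, 20, 27, 25, 4, 9, 28]. The pivot is placed at index 6. All elements to the left of the pivot are <= 28, and all elements to the right are > 28.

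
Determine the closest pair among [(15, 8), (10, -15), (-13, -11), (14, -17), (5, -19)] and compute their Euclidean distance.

Computing all pairwise distances among 5 points:

d((15, 8), (10, -15)) = 23.5372
d((15, 8), (-13, -11)) = 33.8378
d((15, 8), (14, -17)) = 25.02
d((15, 8), (5, -19)) = 28.7924
d((10, -15), (-13, -11)) = 23.3452
d((10, -15), (14, -17)) = 4.4721 <-- minimum
d((10, -15), (5, -19)) = 6.4031
d((-13, -11), (14, -17)) = 27.6586
d((-13, -11), (5, -19)) = 19.6977
d((14, -17), (5, -19)) = 9.2195

Closest pair: (10, -15) and (14, -17) with distance 4.4721

The closest pair is (10, -15) and (14, -17) with Euclidean distance 4.4721. For 5 points, brute-force pairwise comparison is shown above. For large n, the divide-and-conquer algorithm (sort by x, recurse on halves, check the dividing strip) achieves O(n log n).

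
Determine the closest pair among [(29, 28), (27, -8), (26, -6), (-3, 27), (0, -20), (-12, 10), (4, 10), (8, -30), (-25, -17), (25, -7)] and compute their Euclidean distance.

Computing all pairwise distances among 10 points:

d((29, 28), (27, -8)) = 36.0555
d((29, 28), (26, -6)) = 34.1321
d((29, 28), (-3, 27)) = 32.0156
d((29, 28), (0, -20)) = 56.0803
d((29, 28), (-12, 10)) = 44.7772
d((29, 28), (4, 10)) = 30.8058
d((29, 28), (8, -30)) = 61.6847
d((29, 28), (-25, -17)) = 70.2922
d((29, 28), (25, -7)) = 35.2278
d((27, -8), (26, -6)) = 2.2361
d((27, -8), (-3, 27)) = 46.0977
d((27, -8), (0, -20)) = 29.5466
d((27, -8), (-12, 10)) = 42.9535
d((27, -8), (4, 10)) = 29.2062
d((27, -8), (8, -30)) = 29.0689
d((27, -8), (-25, -17)) = 52.7731
d((27, -8), (25, -7)) = 2.2361
d((26, -6), (-3, 27)) = 43.9318
d((26, -6), (0, -20)) = 29.5296
d((26, -6), (-12, 10)) = 41.2311
d((26, -6), (4, 10)) = 27.2029
d((26, -6), (8, -30)) = 30.0
d((26, -6), (-25, -17)) = 52.1728
d((26, -6), (25, -7)) = 1.4142 <-- minimum
d((-3, 27), (0, -20)) = 47.0956
d((-3, 27), (-12, 10)) = 19.2354
d((-3, 27), (4, 10)) = 18.3848
d((-3, 27), (8, -30)) = 58.0517
d((-3, 27), (-25, -17)) = 49.1935
d((-3, 27), (25, -7)) = 44.0454
d((0, -20), (-12, 10)) = 32.311
d((0, -20), (4, 10)) = 30.2655
d((0, -20), (8, -30)) = 12.8062
d((0, -20), (-25, -17)) = 25.1794
d((0, -20), (25, -7)) = 28.178
d((-12, 10), (4, 10)) = 16.0
d((-12, 10), (8, -30)) = 44.7214
d((-12, 10), (-25, -17)) = 29.9666
d((-12, 10), (25, -7)) = 40.7185
d((4, 10), (8, -30)) = 40.1995
d((4, 10), (-25, -17)) = 39.6232
d((4, 10), (25, -7)) = 27.0185
d((8, -30), (-25, -17)) = 35.4683
d((8, -30), (25, -7)) = 28.6007
d((-25, -17), (25, -7)) = 50.9902

Closest pair: (26, -6) and (25, -7) with distance 1.4142

The closest pair is (26, -6) and (25, -7) with Euclidean distance 1.4142. For 10 points, brute-force pairwise comparison is shown above. For large n, the divide-and-conquer algorithm (sort by x, recurse on halves, check the dividing strip) achieves O(n log n).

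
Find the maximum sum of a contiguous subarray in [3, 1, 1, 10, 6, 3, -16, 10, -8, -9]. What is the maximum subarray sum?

Using Kadane's algorithm on [3, 1, 1, 10, 6, 3, -16, 10, -8, -9]:

Scanning through the array:
Position 1 (value 1): max_ending_here = 4, max_so_far = 4
Position 2 (value 1): max_ending_here = 5, max_so_far = 5
Position 3 (value 10): max_ending_here = 15, max_so_far = 15
Position 4 (value 6): max_ending_here = 21, max_so_far = 21
Position 5 (value 3): max_ending_here = 24, max_so_far = 24
Position 6 (value -16): max_ending_here = 8, max_so_far = 24
Position 7 (value 10): max_ending_here = 18, max_so_far = 24
Position 8 (value -8): max_ending_here = 10, max_so_far = 24
Position 9 (value -9): max_ending_here = 1, max_so_far = 24

Maximum subarray: [3, 1, 1, 10, 6, 3]
Maximum sum: 24

The maximum subarray is [3, 1, 1, 10, 6, 3] with sum 24. This subarray runs from index 0 to index 5.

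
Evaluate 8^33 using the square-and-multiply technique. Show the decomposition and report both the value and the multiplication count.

Computing 8^33 by squaring (build up from 8^1; each line after the first costs one multiplication):

8^1 = 8
8^2 = (8^1)^2 = 8^2 = 64
8^4 = (8^2)^2 = 64^2 = 4096
8^8 = (8^4)^2 = 4096^2 = 16777216
8^16 = (8^8)^2 = 16777216^2 = 281474976710656
8^32 = (8^16)^2 = 281474976710656^2 = 79228162514264337593543950336
8^33 = 8 * 8^32 = 8 * 79228162514264337593543950336 = 633825300114114700748351602688

Result: 633825300114114700748351602688
Multiplications needed: 6 (6 lines after 8^1)

8^33 = 633825300114114700748351602688. Using exponentiation by squaring, this requires 6 multiplications. The key idea: if the exponent is even, square the half-power; if odd, multiply by the base once.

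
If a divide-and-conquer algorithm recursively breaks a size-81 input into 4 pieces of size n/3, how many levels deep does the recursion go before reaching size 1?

For divide and conquer with division factor 3:

Problem sizes at each level:
Level 0: 81
Level 1: 27
Level 2: 9
Level 3: 3
Level 4: 1

The root is level 0 and the size-1 base case is level 4 (the tree spans levels 0 through 4, i.e. 5 levels counting the root), so the depth is the number of divisions: log_3(81) = 4

The recursion tree depth is log_3(81) = 4. At each level, the problem size is divided by 3, so it takes 4 divisions to reduce to a base case of size 1. The algorithm makes 4 recursive calls at each level.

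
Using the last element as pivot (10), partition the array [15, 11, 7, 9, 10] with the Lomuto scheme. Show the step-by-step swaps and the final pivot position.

Lomuto partition with pivot = 10:

Initial array: [15, 11, 7, 9, 10]

arr[0]=15 > 10: no swap
arr[1]=11 > 10: no swap
arr[2]=7 <= 10: swap with position 0, array becomes [7, 11, 15, 9, 10]
arr[3]=9 <= 10: swap with position 1, array becomes [7, 9, 15, 11, 10]

Place pivot at position 2: [7, 9, 10, 11, 15]
Pivot position: 2

After partitioning with pivot 10, the array becomes [7, 9, 10, 11, 15]. The pivot is placed at index 2. All elements to the left of the pivot are <= 10, and all elements to the right are > 10.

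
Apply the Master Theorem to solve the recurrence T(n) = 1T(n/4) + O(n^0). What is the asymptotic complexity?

Master Theorem for T(n) = 1T(n/4) + O(n^0):

a = 1, b = 4, c = 0
log_b(a) = log_4(1) = 0.0000

Case 2: c = 0 = log_4(1) = 0.0000
T(n) = O(n^0 log n) = O(log n)

For T(n) = 1T(n/4) + O(n^0): log_4(1) = 0.0000. This is Case 2 of the Master Theorem (c = log_b(a), equal work at all levels), giving O(log n).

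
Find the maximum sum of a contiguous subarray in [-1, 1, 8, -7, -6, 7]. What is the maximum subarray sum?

Using Kadane's algorithm on [-1, 1, 8, -7, -6, 7]:

Scanning through the array:
Position 1 (value 1): max_ending_here = 1, max_so_far = 1
Position 2 (value 8): max_ending_here = 9, max_so_far = 9
Position 3 (value -7): max_ending_here = 2, max_so_far = 9
Position 4 (value -6): max_ending_here = -4, max_so_far = 9
Position 5 (value 7): max_ending_here = 7, max_so_far = 9

Maximum subarray: [1, 8]
Maximum sum: 9

The maximum subarray is [1, 8] with sum 9. This subarray runs from index 1 to index 2.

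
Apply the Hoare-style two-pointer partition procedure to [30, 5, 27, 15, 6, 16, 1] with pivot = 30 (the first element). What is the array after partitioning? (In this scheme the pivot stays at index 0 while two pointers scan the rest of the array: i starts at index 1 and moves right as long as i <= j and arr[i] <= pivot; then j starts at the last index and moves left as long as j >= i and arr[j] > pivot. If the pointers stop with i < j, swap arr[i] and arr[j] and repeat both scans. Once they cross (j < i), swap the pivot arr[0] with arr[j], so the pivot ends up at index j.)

Hoare-style two-pointer partition with pivot = 30:

Initial array: [30, 5, 27, 15, 6, 16, 1]

Pointers start at i = 1, j = 6.
i ends at 7, j ends at 6: the pointers have crossed (j < i), so scanning stops.

Swap pivot arr[0] with arr[6] to place pivot at position 6: [1, 5, 27, 15, 6, 16, 30]
Pivot position: 6

After partitioning with pivot 30, the array becomes [1, 5, 27, 15, 6, 16, 30]. The pivot is placed at index 6. All elements to the left of the pivot are <= 30, and all elements to the right are > 30.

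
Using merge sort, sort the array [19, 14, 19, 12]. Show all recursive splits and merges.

Merge sort trace:

Split: [19, 14, 19, 12] -> [19, 14] and [19, 12]
  Split: [19, 14] -> [19] and [14]
  Merge: [19] + [14] -> [14, 19]
  Split: [19, 12] -> [19] and [12]
  Merge: [19] + [12] -> [12, 19]
Merge: [14, 19] + [12, 19] -> [12, 14, 19, 19]

Final sorted array: [12, 14, 19, 19]

The merge sort proceeds by recursively splitting the array and merging sorted halves.
After all merges, the sorted array is [12, 14, 19, 19].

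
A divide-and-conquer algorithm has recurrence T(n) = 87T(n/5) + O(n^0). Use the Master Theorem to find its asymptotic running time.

Master Theorem for T(n) = 87T(n/5) + O(n^0):

a = 87, b = 5, c = 0
log_b(a) = log_5(87) = 2.7748

Case 1: c = 0 < log_5(87) = 2.7748
T(n) = O(n^(log_5 87))

For T(n) = 87T(n/5) + O(n^0): log_5(87) = 2.7748. This is Case 1 of the Master Theorem (c < log_b(a), work dominated by leaves), giving O(n^(log_5 87)).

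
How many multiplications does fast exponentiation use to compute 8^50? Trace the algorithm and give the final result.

Computing 8^50 by squaring (build up from 8^1; each line after the first costs one multiplication):

8^1 = 8
8^2 = (8^1)^2 = 8^2 = 64
8^3 = 8 * 8^2 = 8 * 64 = 512
8^6 = (8^3)^2 = 512^2 = 262144
8^12 = (8^6)^2 = 262144^2 = 68719476736
8^24 = (8^12)^2 = 68719476736^2 = 4722366482869645213696
8^25 = 8 * 8^24 = 8 * 4722366482869645213696 = 37778931862957161709568
8^50 = (8^25)^2 = 37778931862957161709568^2 = 1427247692705959881058285969449495136382746624

Result: 1427247692705959881058285969449495136382746624
Multiplications needed: 7 (7 lines after 8^1)

8^50 = 1427247692705959881058285969449495136382746624. Using exponentiation by squaring, this requires 7 multiplications. The key idea: if the exponent is even, square the half-power; if odd, multiply by the base once.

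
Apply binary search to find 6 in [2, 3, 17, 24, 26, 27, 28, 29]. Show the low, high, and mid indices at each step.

Binary search for 6 in [2, 3, 17, 24, 26, 27, 28, 29]:

lo=0, hi=7, mid=3, arr[mid]=24 -> 24 > 6, search left half
lo=0, hi=2, mid=1, arr[mid]=3 -> 3 < 6, search right half
lo=2, hi=2, mid=2, arr[mid]=17 -> 17 > 6, search left half
lo=2 > hi=1, target 6 not found

Binary search determines that 6 is not in the array after 3 comparisons. The search space was exhausted without finding the target.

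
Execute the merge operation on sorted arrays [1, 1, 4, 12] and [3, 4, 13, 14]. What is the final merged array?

Merging process:

Compare 1 vs 3: take 1 from left. Merged: [1]
Compare 1 vs 3: take 1 from left. Merged: [1, 1]
Compare 4 vs 3: take 3 from right. Merged: [1, 1, 3]
Compare 4 vs 4: take 4 from left. Merged: [1, 1, 3, 4]
Compare 12 vs 4: take 4 from right. Merged: [1, 1, 3, 4, 4]
Compare 12 vs 13: take 12 from left. Merged: [1, 1, 3, 4, 4, 12]
Append remaining from right: [13, 14]. Merged: [1, 1, 3, 4, 4, 12, 13, 14]

Final merged array: [1, 1, 3, 4, 4, 12, 13, 14]
Total comparisons: 6

The merged array is [1, 1, 3, 4, 4, 12, 13, 14], requiring 6 comparisons. The merge step runs in O(n) time where n is the total number of elements.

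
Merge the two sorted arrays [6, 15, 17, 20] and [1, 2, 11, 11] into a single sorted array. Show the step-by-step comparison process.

Merging process:

Compare 6 vs 1: take 1 from right. Merged: [1]
Compare 6 vs 2: take 2 from right. Merged: [1, 2]
Compare 6 vs 11: take 6 from left. Merged: [1, 2, 6]
Compare 15 vs 11: take 11 from right. Merged: [1, 2, 6, 11]
Compare 15 vs 11: take 11 from right. Merged: [1, 2, 6, 11, 11]
Append remaining from left: [15, 17, 20]. Merged: [1, 2, 6, 11, 11, 15, 17, 20]

Final merged array: [1, 2, 6, 11, 11, 15, 17, 20]
Total comparisons: 5

The merged array is [1, 2, 6, 11, 11, 15, 17, 20], requiring 5 comparisons. The merge step runs in O(n) time where n is the total number of elements.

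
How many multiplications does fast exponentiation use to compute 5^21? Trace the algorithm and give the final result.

Computing 5^21 by squaring (build up from 5^1; each line after the first costs one multiplication):

5^1 = 5
5^2 = (5^1)^2 = 5^2 = 25
5^4 = (5^2)^2 = 25^2 = 625
5^5 = 5 * 5^4 = 5 * 625 = 3125
5^10 = (5^5)^2 = 3125^2 = 9765625
5^20 = (5^10)^2 = 9765625^2 = 95367431640625
5^21 = 5 * 5^20 = 5 * 95367431640625 = 476837158203125

Result: 476837158203125
Multiplications needed: 6 (6 lines after 5^1)

5^21 = 476837158203125. Using exponentiation by squaring, this requires 6 multiplications. The key idea: if the exponent is even, square the half-power; if odd, multiply by the base once.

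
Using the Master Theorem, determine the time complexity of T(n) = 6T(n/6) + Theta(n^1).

Master Theorem for T(n) = 6T(n/6) + O(n^1):

a = 6, b = 6, c = 1
log_b(a) = log_6(6) = 1.0000

Case 2: c = 1 = log_6(6) = 1.0000
T(n) = O(n^1 log n) = O(n log n)

For T(n) = 6T(n/6) + O(n^1): log_6(6) = 1.0000. This is Case 2 of the Master Theorem (c = log_b(a), equal work at all levels), giving O(n log n).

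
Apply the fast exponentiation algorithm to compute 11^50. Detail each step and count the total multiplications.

Computing 11^50 by squaring (build up from 11^1; each line after the first costs one multiplication):

11^1 = 11
11^2 = (11^1)^2 = 11^2 = 121
11^3 = 11 * 11^2 = 11 * 121 = 1331
11^6 = (11^3)^2 = 1331^2 = 1771561
11^12 = (11^6)^2 = 1771561^2 = 3138428376721
11^24 = (11^12)^2 = 3138428376721^2 = 9849732675807611094711841
11^25 = 11 * 11^24 = 11 * 9849732675807611094711841 = 108347059433883722041830251
11^50 = (11^25)^2 = 108347059433883722041830251^2 = 11739085287969531650666649599035831993898213898723001

Result: 11739085287969531650666649599035831993898213898723001
Multiplications needed: 7 (7 lines after 11^1)

11^50 = 11739085287969531650666649599035831993898213898723001. Using exponentiation by squaring, this requires 7 multiplications. The key idea: if the exponent is even, square the half-power; if odd, multiply by the base once.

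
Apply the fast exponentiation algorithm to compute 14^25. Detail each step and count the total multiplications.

Computing 14^25 by squaring (build up from 14^1; each line after the first costs one multiplication):

14^1 = 14
14^2 = (14^1)^2 = 14^2 = 196
14^3 = 14 * 14^2 = 14 * 196 = 2744
14^6 = (14^3)^2 = 2744^2 = 7529536
14^12 = (14^6)^2 = 7529536^2 = 56693912375296
14^24 = (14^12)^2 = 56693912375296^2 = 3214199700417740936751087616
14^25 = 14 * 14^24 = 14 * 3214199700417740936751087616 = 44998795805848373114515226624

Result: 44998795805848373114515226624
Multiplications needed: 6 (6 lines after 14^1)

14^25 = 44998795805848373114515226624. Using exponentiation by squaring, this requires 6 multiplications. The key idea: if the exponent is even, square the half-power; if odd, multiply by the base once.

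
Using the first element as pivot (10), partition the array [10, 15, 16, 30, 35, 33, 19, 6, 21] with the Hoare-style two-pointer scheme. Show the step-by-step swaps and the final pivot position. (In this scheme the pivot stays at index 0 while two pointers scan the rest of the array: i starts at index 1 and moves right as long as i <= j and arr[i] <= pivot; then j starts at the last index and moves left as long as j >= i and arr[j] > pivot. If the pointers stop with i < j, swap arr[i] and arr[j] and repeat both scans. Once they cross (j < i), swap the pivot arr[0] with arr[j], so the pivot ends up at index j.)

Hoare-style two-pointer partition with pivot = 10:

Initial array: [10, 15, 16, 30, 35, 33, 19, 6, 21]

Pointers start at i = 1, j = 8.
i stops at index 1 (arr[1]=15 > 10), j stops at index 7 (arr[7]=6 <= 10): swap arr[1] and arr[7], array becomes [10, 6, 16, 30, 35, 33, 19, 15, 21]
i ends at 2, j ends at 1: the pointers have crossed (j < i), so scanning stops.

Swap pivot arr[0] with arr[1] to place pivot at position 1: [6, 10, 16, 30, 35, 33, 19, 15, 21]
Pivot position: 1

After partitioning with pivot 10, the array becomes [6, 10, 16, 30, 35, 33, 19, 15, 21]. The pivot is placed at index 1. All elements to the left of the pivot are <= 10, and all elements to the right are > 10.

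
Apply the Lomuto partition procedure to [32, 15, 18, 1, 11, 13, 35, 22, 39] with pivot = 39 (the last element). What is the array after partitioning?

Lomuto partition with pivot = 39:

Initial array: [32, 15, 18, 1, 11, 13, 35, 22, 39]

arr[0]=32 <= 39: swap with position 0, array becomes [32, 15, 18, 1, 11, 13, 35, 22, 39]
arr[1]=15 <= 39: swap with position 1, array becomes [32, 15, 18, 1, 11, 13, 35, 22, 39]
arr[2]=18 <= 39: swap with position 2, array becomes [32, 15, 18, 1, 11, 13, 35, 22, 39]
arr[3]=1 <= 39: swap with position 3, array becomes [32, 15, 18, 1, 11, 13, 35, 22, 39]
arr[4]=11 <= 39: swap with position 4, array becomes [32, 15, 18, 1, 11, 13, 35, 22, 39]
arr[5]=13 <= 39: swap with position 5, array becomes [32, 15, 18, 1, 11, 13, 35, 22, 39]
arr[6]=35 <= 39: swap with position 6, array becomes [32, 15, 18, 1, 11, 13, 35, 22, 39]
arr[7]=22 <= 39: swap with position 7, array becomes [32, 15, 18, 1, 11, 13, 35, 22, 39]

Place pivot at position 8: [32, 15, 18, 1, 11, 13, 35, 22, 39]
Pivot position: 8

After partitioning with pivot 39, the array becomes [32, 15, 18, 1, 11, 13, 35, 22, 39]. The pivot is placed at index 8. All elements to the left of the pivot are <= 39, and all elements to the right are > 39.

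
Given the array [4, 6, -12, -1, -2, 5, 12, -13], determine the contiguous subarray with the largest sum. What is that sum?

Using Kadane's algorithm on [4, 6, -12, -1, -2, 5, 12, -13]:

Scanning through the array:
Position 1 (value 6): max_ending_here = 10, max_so_far = 10
Position 2 (value -12): max_ending_here = -2, max_so_far = 10
Position 3 (value -1): max_ending_here = -1, max_so_far = 10
Position 4 (value -2): max_ending_here = -2, max_so_far = 10
Position 5 (value 5): max_ending_here = 5, max_so_far = 10
Position 6 (value 12): max_ending_here = 17, max_so_far = 17
Position 7 (value -13): max_ending_here = 4, max_so_far = 17

Maximum subarray: [5, 12]
Maximum sum: 17

The maximum subarray is [5, 12] with sum 17. This subarray runs from index 5 to index 6.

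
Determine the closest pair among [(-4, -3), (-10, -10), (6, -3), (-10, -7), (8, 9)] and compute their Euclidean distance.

Computing all pairwise distances among 5 points:

d((-4, -3), (-10, -10)) = 9.2195
d((-4, -3), (6, -3)) = 10.0
d((-4, -3), (-10, -7)) = 7.2111
d((-4, -3), (8, 9)) = 16.9706
d((-10, -10), (6, -3)) = 17.4642
d((-10, -10), (-10, -7)) = 3.0 <-- minimum
d((-10, -10), (8, 9)) = 26.1725
d((6, -3), (-10, -7)) = 16.4924
d((6, -3), (8, 9)) = 12.1655
d((-10, -7), (8, 9)) = 24.0832

Closest pair: (-10, -10) and (-10, -7) with distance 3.0

The closest pair is (-10, -10) and (-10, -7) with Euclidean distance 3.0. For 5 points, brute-force pairwise comparison is shown above. For large n, the divide-and-conquer algorithm (sort by x, recurse on halves, check the dividing strip) achieves O(n log n).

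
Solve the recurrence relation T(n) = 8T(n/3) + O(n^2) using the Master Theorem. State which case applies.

Master Theorem for T(n) = 8T(n/3) + O(n^2):

a = 8, b = 3, c = 2
log_b(a) = log_3(8) = 1.8928

Case 3: c = 2 > log_3(8) = 1.8928
T(n) = O(n^2) = O(n^2)

For T(n) = 8T(n/3) + O(n^2): log_3(8) = 1.8928. This is Case 3 of the Master Theorem (c > log_b(a), work dominated by root), giving O(n^2).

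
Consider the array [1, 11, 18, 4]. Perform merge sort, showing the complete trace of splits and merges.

Merge sort trace:

Split: [1, 11, 18, 4] -> [1, 11] and [18, 4]
  Split: [1, 11] -> [1] and [11]
  Merge: [1] + [11] -> [1, 11]
  Split: [18, 4] -> [18] and [4]
  Merge: [18] + [4] -> [4, 18]
Merge: [1, 11] + [4, 18] -> [1, 4, 11, 18]

Final sorted array: [1, 4, 11, 18]

The merge sort proceeds by recursively splitting the array and merging sorted halves.
After all merges, the sorted array is [1, 4, 11, 18].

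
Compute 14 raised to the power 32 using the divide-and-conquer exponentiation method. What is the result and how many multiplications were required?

Computing 14^32 by squaring (build up from 14^1; each line after the first costs one multiplication):

14^1 = 14
14^2 = (14^1)^2 = 14^2 = 196
14^4 = (14^2)^2 = 196^2 = 38416
14^8 = (14^4)^2 = 38416^2 = 1475789056
14^16 = (14^8)^2 = 1475789056^2 = 2177953337809371136
14^32 = (14^16)^2 = 2177953337809371136^2 = 4743480741674980702700443299789930496

Result: 4743480741674980702700443299789930496
Multiplications needed: 5 (5 lines after 14^1)

14^32 = 4743480741674980702700443299789930496. Using exponentiation by squaring, this requires 5 multiplications. The key idea: if the exponent is even, square the half-power; if odd, multiply by the base once.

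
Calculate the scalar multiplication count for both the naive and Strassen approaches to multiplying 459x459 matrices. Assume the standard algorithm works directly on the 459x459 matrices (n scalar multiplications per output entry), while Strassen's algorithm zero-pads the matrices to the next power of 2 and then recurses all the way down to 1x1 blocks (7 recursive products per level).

Matrix multiplication for 459x459 matrices:

Strassen's algorithm requires power-of-2 dimensions. Pad 459x459 to 512x512 (next power of 2).

Standard algorithm: 459^3 = 96702579 multiplications
Strassen's algorithm: 7^(log2(512)) = 7^9 = 40353607 multiplications
Savings: 96702579 - 40353607 = 56348972 multiplications

Standard: 96702579 multiplications (459^3). Strassen: 40353607 multiplications (7^9, after padding to 512x512). Strassen reduces 8 recursive multiplications to 7 at each level.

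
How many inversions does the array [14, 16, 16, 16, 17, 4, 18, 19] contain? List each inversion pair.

Finding inversions in [14, 16, 16, 16, 17, 4, 18, 19]:

(0, 5): arr[0]=14 > arr[5]=4
(1, 5): arr[1]=16 > arr[5]=4
(2, 5): arr[2]=16 > arr[5]=4
(3, 5): arr[3]=16 > arr[5]=4
(4, 5): arr[4]=17 > arr[5]=4

Total inversions: 5

The array has 5 inversion(s): (0,5), (1,5), (2,5), (3,5), (4,5). Each pair (i,j) satisfies i < j and arr[i] > arr[j].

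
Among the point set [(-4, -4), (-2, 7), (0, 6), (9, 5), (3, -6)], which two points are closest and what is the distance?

Computing all pairwise distances among 5 points:

d((-4, -4), (-2, 7)) = 11.1803
d((-4, -4), (0, 6)) = 10.7703
d((-4, -4), (9, 5)) = 15.8114
d((-4, -4), (3, -6)) = 7.2801
d((-2, 7), (0, 6)) = 2.2361 <-- minimum
d((-2, 7), (9, 5)) = 11.1803
d((-2, 7), (3, -6)) = 13.9284
d((0, 6), (9, 5)) = 9.0554
d((0, 6), (3, -6)) = 12.3693
d((9, 5), (3, -6)) = 12.53

Closest pair: (-2, 7) and (0, 6) with distance 2.2361

The closest pair is (-2, 7) and (0, 6) with Euclidean distance 2.2361. For 5 points, brute-force pairwise comparison is shown above. For large n, the divide-and-conquer algorithm (sort by x, recurse on halves, check the dividing strip) achieves O(n log n).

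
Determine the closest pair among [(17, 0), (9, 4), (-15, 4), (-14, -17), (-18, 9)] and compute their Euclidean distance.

Computing all pairwise distances among 5 points:

d((17, 0), (9, 4)) = 8.9443
d((17, 0), (-15, 4)) = 32.249
d((17, 0), (-14, -17)) = 35.3553
d((17, 0), (-18, 9)) = 36.1386
d((9, 4), (-15, 4)) = 24.0
d((9, 4), (-14, -17)) = 31.1448
d((9, 4), (-18, 9)) = 27.4591
d((-15, 4), (-14, -17)) = 21.0238
d((-15, 4), (-18, 9)) = 5.831 <-- minimum
d((-14, -17), (-18, 9)) = 26.3059

Closest pair: (-15, 4) and (-18, 9) with distance 5.831

The closest pair is (-15, 4) and (-18, 9) with Euclidean distance 5.831. For 5 points, brute-force pairwise comparison is shown above. For large n, the divide-and-conquer algorithm (sort by x, recurse on halves, check the dividing strip) achieves O(n log n).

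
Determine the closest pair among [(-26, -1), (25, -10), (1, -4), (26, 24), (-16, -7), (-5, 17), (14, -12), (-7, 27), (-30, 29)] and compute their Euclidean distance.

Computing all pairwise distances among 9 points:

d((-26, -1), (25, -10)) = 51.788
d((-26, -1), (1, -4)) = 27.1662
d((-26, -1), (26, 24)) = 57.6975
d((-26, -1), (-16, -7)) = 11.6619
d((-26, -1), (-5, 17)) = 27.6586
d((-26, -1), (14, -12)) = 41.4849
d((-26, -1), (-7, 27)) = 33.8378
d((-26, -1), (-30, 29)) = 30.2655
d((25, -10), (1, -4)) = 24.7386
d((25, -10), (26, 24)) = 34.0147
d((25, -10), (-16, -7)) = 41.1096
d((25, -10), (-5, 17)) = 40.3609
d((25, -10), (14, -12)) = 11.1803
d((25, -10), (-7, 27)) = 48.9183
d((25, -10), (-30, 29)) = 67.424
d((1, -4), (26, 24)) = 37.5366
d((1, -4), (-16, -7)) = 17.2627
d((1, -4), (-5, 17)) = 21.8403
d((1, -4), (14, -12)) = 15.2643
d((1, -4), (-7, 27)) = 32.0156
d((1, -4), (-30, 29)) = 45.2769
d((26, 24), (-16, -7)) = 52.2015
d((26, 24), (-5, 17)) = 31.7805
d((26, 24), (14, -12)) = 37.9473
d((26, 24), (-7, 27)) = 33.1361
d((26, 24), (-30, 29)) = 56.2228
d((-16, -7), (-5, 17)) = 26.4008
d((-16, -7), (14, -12)) = 30.4138
d((-16, -7), (-7, 27)) = 35.171
d((-16, -7), (-30, 29)) = 38.6264
d((-5, 17), (14, -12)) = 34.6699
d((-5, 17), (-7, 27)) = 10.198 <-- minimum
d((-5, 17), (-30, 29)) = 27.7308
d((14, -12), (-7, 27)) = 44.2945
d((14, -12), (-30, 29)) = 60.1415
d((-7, 27), (-30, 29)) = 23.0868

Closest pair: (-5, 17) and (-7, 27) with distance 10.198

The closest pair is (-5, 17) and (-7, 27) with Euclidean distance 10.198. For 9 points, brute-force pairwise comparison is shown above. For large n, the divide-and-conquer algorithm (sort by x, recurse on halves, check the dividing strip) achieves O(n log n).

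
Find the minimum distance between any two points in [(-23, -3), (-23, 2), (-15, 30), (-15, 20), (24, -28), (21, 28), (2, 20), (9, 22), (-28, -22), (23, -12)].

Computing all pairwise distances among 10 points:

d((-23, -3), (-23, 2)) = 5.0 <-- minimum
d((-23, -3), (-15, 30)) = 33.9559
d((-23, -3), (-15, 20)) = 24.3516
d((-23, -3), (24, -28)) = 53.2353
d((-23, -3), (21, 28)) = 53.8238
d((-23, -3), (2, 20)) = 33.9706
d((-23, -3), (9, 22)) = 40.6079
d((-23, -3), (-28, -22)) = 19.6469
d((-23, -3), (23, -12)) = 46.8722
d((-23, 2), (-15, 30)) = 29.1204
d((-23, 2), (-15, 20)) = 19.6977
d((-23, 2), (24, -28)) = 55.7584
d((-23, 2), (21, 28)) = 51.1077
d((-23, 2), (2, 20)) = 30.8058
d((-23, 2), (9, 22)) = 37.7359
d((-23, 2), (-28, -22)) = 24.5153
d((-23, 2), (23, -12)) = 48.0833
d((-15, 30), (-15, 20)) = 10.0
d((-15, 30), (24, -28)) = 69.8928
d((-15, 30), (21, 28)) = 36.0555
d((-15, 30), (2, 20)) = 19.7231
d((-15, 30), (9, 22)) = 25.2982
d((-15, 30), (-28, -22)) = 53.6004
d((-15, 30), (23, -12)) = 56.6392
d((-15, 20), (24, -28)) = 61.8466
d((-15, 20), (21, 28)) = 36.8782
d((-15, 20), (2, 20)) = 17.0
d((-15, 20), (9, 22)) = 24.0832
d((-15, 20), (-28, -22)) = 43.9659
d((-15, 20), (23, -12)) = 49.679
d((24, -28), (21, 28)) = 56.0803
d((24, -28), (2, 20)) = 52.8015
d((24, -28), (9, 22)) = 52.2015
d((24, -28), (-28, -22)) = 52.345
d((24, -28), (23, -12)) = 16.0312
d((21, 28), (2, 20)) = 20.6155
d((21, 28), (9, 22)) = 13.4164
d((21, 28), (-28, -22)) = 70.0071
d((21, 28), (23, -12)) = 40.05
d((2, 20), (9, 22)) = 7.2801
d((2, 20), (-28, -22)) = 51.614
d((2, 20), (23, -12)) = 38.2753
d((9, 22), (-28, -22)) = 57.4891
d((9, 22), (23, -12)) = 36.7696
d((-28, -22), (23, -12)) = 51.9711

Closest pair: (-23, -3) and (-23, 2) with distance 5.0

The closest pair is (-23, -3) and (-23, 2) with Euclidean distance 5.0. For 10 points, brute-force pairwise comparison is shown above. For large n, the divide-and-conquer algorithm (sort by x, recurse on halves, check the dividing strip) achieves O(n log n).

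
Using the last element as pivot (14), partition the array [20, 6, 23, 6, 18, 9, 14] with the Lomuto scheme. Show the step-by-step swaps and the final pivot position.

Lomuto partition with pivot = 14:

Initial array: [20, 6, 23, 6, 18, 9, 14]

arr[0]=20 > 14: no swap
arr[1]=6 <= 14: swap with position 0, array becomes [6, 20, 23, 6, 18, 9, 14]
arr[2]=23 > 14: no swap
arr[3]=6 <= 14: swap with position 1, array becomes [6, 6, 23, 20, 18, 9, 14]
arr[4]=18 > 14: no swap
arr[5]=9 <= 14: swap with position 2, array becomes [6, 6, 9, 20, 18, 23, 14]

Place pivot at position 3: [6, 6, 9, 14, 18, 23, 20]
Pivot position: 3

After partitioning with pivot 14, the array becomes [6, 6, 9, 14, 18, 23, 20]. The pivot is placed at index 3. All elements to the left of the pivot are <= 14, and all elements to the right are > 14.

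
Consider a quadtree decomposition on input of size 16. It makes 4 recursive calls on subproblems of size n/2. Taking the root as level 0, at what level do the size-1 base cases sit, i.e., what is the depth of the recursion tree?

For divide and conquer with division factor 2:

Problem sizes at each level:
Level 0: 16
Level 1: 8
Level 2: 4
Level 3: 2
Level 4: 1

The root is level 0 and the size-1 base case is level 4 (the tree spans levels 0 through 4, i.e. 5 levels counting the root), so the depth is the number of divisions: log_2(16) = 4

The recursion tree depth is log_2(16) = 4. At each level, the problem size is divided by 2, so it takes 4 divisions to reduce to a base case of size 1. The algorithm makes 4 recursive calls at each level.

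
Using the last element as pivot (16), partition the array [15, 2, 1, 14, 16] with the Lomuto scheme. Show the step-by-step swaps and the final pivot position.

Lomuto partition with pivot = 16:

Initial array: [15, 2, 1, 14, 16]

arr[0]=15 <= 16: swap with position 0, array becomes [15, 2, 1, 14, 16]
arr[1]=2 <= 16: swap with position 1, array becomes [15, 2, 1, 14, 16]
arr[2]=1 <= 16: swap with position 2, array becomes [15, 2, 1, 14, 16]
arr[3]=14 <= 16: swap with position 3, array becomes [15, 2, 1, 14, 16]

Place pivot at position 4: [15, 2, 1, 14, 16]
Pivot position: 4

After partitioning with pivot 16, the array becomes [15, 2, 1, 14, 16]. The pivot is placed at index 4. All elements to the left of the pivot are <= 16, and all elements to the right are > 16.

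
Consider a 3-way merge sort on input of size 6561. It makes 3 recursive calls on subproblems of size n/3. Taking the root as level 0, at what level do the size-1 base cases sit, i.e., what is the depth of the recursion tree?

For divide and conquer with division factor 3:

Problem sizes at each level:
Level 0: 6561
Level 1: 2187
Level 2: 729
Level 3: 243
Level 4: 81
Level 5: 27
Level 6: 9
Level 7: 3
Level 8: 1

The root is level 0 and the size-1 base case is level 8 (the tree spans levels 0 through 8, i.e. 9 levels counting the root), so the depth is the number of divisions: log_3(6561) = 8

The recursion tree depth is log_3(6561) = 8. At each level, the problem size is divided by 3, so it takes 8 divisions to reduce to a base case of size 1. The algorithm makes 3 recursive calls at each level.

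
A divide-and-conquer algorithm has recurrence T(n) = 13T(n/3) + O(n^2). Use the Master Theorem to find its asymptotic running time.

Master Theorem for T(n) = 13T(n/3) + O(n^2):

a = 13, b = 3, c = 2
log_b(a) = log_3(13) = 2.3347

Case 1: c = 2 < log_3(13) = 2.3347
T(n) = O(n^(log_3 13))

For T(n) = 13T(n/3) + O(n^2): log_3(13) = 2.3347. This is Case 1 of the Master Theorem (c < log_b(a), work dominated by leaves), giving O(n^(log_3 13)).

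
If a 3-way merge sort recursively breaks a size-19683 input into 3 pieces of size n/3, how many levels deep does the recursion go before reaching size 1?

For divide and conquer with division factor 3:

Problem sizes at each level:
Level 0: 19683
Level 1: 6561
Level 2: 2187
Level 3: 729
Level 4: 243
Level 5: 81
Level 6: 27
Level 7: 9
Level 8: 3
Level 9: 1

The root is level 0 and the size-1 base case is level 9 (the tree spans levels 0 through 9, i.e. 10 levels counting the root), so the depth is the number of divisions: log_3(19683) = 9

The recursion tree depth is log_3(19683) = 9. At each level, the problem size is divided by 3, so it takes 9 divisions to reduce to a base case of size 1. The algorithm makes 3 recursive calls at each level.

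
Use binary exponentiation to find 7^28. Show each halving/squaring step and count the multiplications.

Computing 7^28 by squaring (build up from 7^1; each line after the first costs one multiplication):

7^1 = 7
7^2 = (7^1)^2 = 7^2 = 49
7^3 = 7 * 7^2 = 7 * 49 = 343
7^6 = (7^3)^2 = 343^2 = 117649
7^7 = 7 * 7^6 = 7 * 117649 = 823543
7^14 = (7^7)^2 = 823543^2 = 678223072849
7^28 = (7^14)^2 = 678223072849^2 = 459986536544739960976801

Result: 459986536544739960976801
Multiplications needed: 6 (6 lines after 7^1)

7^28 = 459986536544739960976801. Using exponentiation by squaring, this requires 6 multiplications. The key idea: if the exponent is even, square the half-power; if odd, multiply by the base once.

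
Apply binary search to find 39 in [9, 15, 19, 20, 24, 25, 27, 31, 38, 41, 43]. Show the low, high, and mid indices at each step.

Binary search for 39 in [9, 15, 19, 20, 24, 25, 27, 31, 38, 41, 43]:

lo=0, hi=10, mid=5, arr[mid]=25 -> 25 < 39, search right half
lo=6, hi=10, mid=8, arr[mid]=38 -> 38 < 39, search right half
lo=9, hi=10, mid=9, arr[mid]=41 -> 41 > 39, search left half
lo=9 > hi=8, target 39 not found

Binary search determines that 39 is not in the array after 3 comparisons. The search space was exhausted without finding the target.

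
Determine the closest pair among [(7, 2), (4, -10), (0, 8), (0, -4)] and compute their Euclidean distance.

Computing all pairwise distances among 4 points:

d((7, 2), (4, -10)) = 12.3693
d((7, 2), (0, 8)) = 9.2195
d((7, 2), (0, -4)) = 9.2195
d((4, -10), (0, 8)) = 18.4391
d((4, -10), (0, -4)) = 7.2111 <-- minimum
d((0, 8), (0, -4)) = 12.0

Closest pair: (4, -10) and (0, -4) with distance 7.2111

The closest pair is (4, -10) and (0, -4) with Euclidean distance 7.2111. For 4 points, brute-force pairwise comparison is shown above. For large n, the divide-and-conquer algorithm (sort by x, recurse on halves, check the dividing strip) achieves O(n log n).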